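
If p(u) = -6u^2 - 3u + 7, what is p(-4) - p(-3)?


p(-4) = -77
p(-3) = -38
p(-4) - p(-3) = -77 + 38 = -39


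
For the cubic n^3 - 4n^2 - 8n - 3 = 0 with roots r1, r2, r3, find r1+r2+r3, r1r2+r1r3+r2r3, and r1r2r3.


Monic cubic n^3+bn^2+cn+d=0: sum=-b, pairwise sum=c, product=-d.
b=-4, c=-8, d=-3
r1+r2+r3 = 4
r1r2+r1r3+r2r3 = -8
r1r2r3 = 3


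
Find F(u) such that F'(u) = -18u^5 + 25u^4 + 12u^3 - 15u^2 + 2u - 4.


Reverse power rule on each term:
  ∫ -18u^5 du = -3u^6
  ∫ 25u^4 du = 5u^5
  ∫ 12u^3 du = 3u^4
  ∫ -15u^2 du = -5u^3
  ∫ 2u du = u^2
  ∫ -4 du = -4u
F(u) = -3u^6 + 5u^5 + 3u^4 - 5u^3 + u^2 - 4u + C


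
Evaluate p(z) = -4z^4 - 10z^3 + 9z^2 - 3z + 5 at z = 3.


Using direct substitution:
  -4 * (3)^4 = -324
  -10 * (3)^3 = -270
  9 * (3)^2 = 81
  -3 * (3)^1 = -9
  constant: 5
Sum = -324 - 270 + 81 - 9 + 5 = -517


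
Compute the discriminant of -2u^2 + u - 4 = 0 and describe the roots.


D = b^2 - 4ac = (1)^2 - 4(-2)(-4) = 1 - 32 = -31
Since D < 0: two complex conjugate roots (no real roots)


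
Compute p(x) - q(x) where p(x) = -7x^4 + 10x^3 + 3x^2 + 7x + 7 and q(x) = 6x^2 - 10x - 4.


Distribute the minus sign:
  (-7x^4 + 10x^3 + 3x^2 + 7x + 7)
- (6x^2 - 10x - 4)
Negate second polynomial: -6x^2 + 10x + 4
Add: -7x^4 + 10x^3 - 3x^2 + 17x + 11


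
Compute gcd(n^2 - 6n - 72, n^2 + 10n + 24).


Factor each:
  n^2 - 6n - 72 = (n + 6)(n - 12)
  n^2 + 10n + 24 = (n + 6)(n + 4)
Common monic factor: n + 6


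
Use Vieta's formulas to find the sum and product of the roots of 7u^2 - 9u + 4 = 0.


For au^2+bu+c=0: sum = -b/a, product = c/a.
a=7, b=-9, c=4
Sum = -(-9)/7 = 9/7
Product = (4)/7 = 4/7


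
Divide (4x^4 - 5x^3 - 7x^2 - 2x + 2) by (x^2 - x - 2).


(4x^4 - 5x^3 - 7x^2 - 2x + 2) / (x^2 - x - 2)
Step 1: 4x^2 * (x^2 - x - 2) = 4x^4 - 4x^3 - 8x^2; subtract.
Step 2: -x * (x^2 - x - 2) = -x^3 + x^2 + 2x; subtract.
Step 3: 0 * (x^2 - x - 2) = 0; subtract.
Quotient: 4x^2 - x, Remainder: -4x + 2


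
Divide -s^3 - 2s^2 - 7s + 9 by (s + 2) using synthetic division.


Synthetic division with c = -2. Coefficients: -1, -2, -7, 9
Bring down -1.
  -1 * -2 = 2; 2 - 2 = 0
  0 * -2 = 0; 0 - 7 = -7
  -7 * -2 = 14; 14 + 9 = 23
Quotient: -s^2 - 7, Remainder: 23


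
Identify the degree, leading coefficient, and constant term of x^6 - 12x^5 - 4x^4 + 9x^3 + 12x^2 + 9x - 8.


Highest power of x is 6, with coefficient 1. Constant term is -8.
Degree = 6, leading coefficient = 1, constant term = -8


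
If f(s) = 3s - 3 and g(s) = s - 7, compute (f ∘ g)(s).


Substitute g(s) into f:
f(g(s)) = 3*(s - 7) + (-3)
Expand and combine: 3s - 24


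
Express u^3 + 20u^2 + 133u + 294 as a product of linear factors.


Try integer roots (divisors of 294). u=-7: p(-7)=0.
Divide out (u + 7): quotient is u^2 + 13u + 42.
Factor the quadratic: (u + 6)(u + 7)
Result: (u + 7)(u + 6)(u + 7)


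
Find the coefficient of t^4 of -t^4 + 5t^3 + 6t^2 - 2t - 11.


Read off the coefficient of t^4: -1


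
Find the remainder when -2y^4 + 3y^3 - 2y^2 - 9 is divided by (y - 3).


By the Remainder Theorem, the remainder equals p(3):
  -2*(3)^4 = -162
  3*(3)^3 = 81
  -2*(3)^2 = -18
  0*(3)^1 = 0
  constant: -9
Sum: -162 + 81 - 18 + 0 - 9 = -108


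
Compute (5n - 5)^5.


Expand (5n - 5)^5 by repeated multiplication:
  (5n - 5)^2 = 25n^2 - 50n + 25
  (5n - 5)^3 = 125n^3 - 375n^2 + 375n - 125
  (5n - 5)^4 = 625n^4 - 2500n^3 + 3750n^2 - 2500n + 625
= 3125n^5 - 15625n^4 + 31250n^3 - 31250n^2 + 15625n - 3125


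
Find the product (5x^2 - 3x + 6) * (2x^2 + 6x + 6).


Distribute each term of the first polynomial:
  (5x^2)(2x^2 + 6x + 6) = 10x^4 + 30x^3 + 30x^2
  (-3x)(2x^2 + 6x + 6) = -6x^3 - 18x^2 - 18x
  (6)(2x^2 + 6x + 6) = 12x^2 + 36x + 36
Sum: 10x^4 + 24x^3 + 24x^2 + 18x + 36


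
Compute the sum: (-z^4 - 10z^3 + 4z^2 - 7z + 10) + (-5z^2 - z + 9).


Align terms by degree and add:
  -z^4 - 10z^3 + 4z^2 - 7z + 10
  -5z^2 - z + 9
= -z^4 - 10z^3 - z^2 - 8z + 19


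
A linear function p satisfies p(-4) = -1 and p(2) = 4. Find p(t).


p(t) = mt + b. Using p(-4)=-1, p(2)=4:
m = (-1 - 4)/(-4 - 2) = -5/-6 = 5/6
b = -1 - m*(-4) = -1 + 10/3 = 7/3
p(t) = (5/6)t + (7/3)


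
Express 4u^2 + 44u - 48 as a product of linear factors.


Roots satisfy r1 + r2 = -b/a = -11 and r1*r2 = c/a = -12.
So r1 = -12, r2 = 1.
4u^2 + 44u - 48 = 4(u - r1)(u - r2) = 4(u + 12)(u - 1)


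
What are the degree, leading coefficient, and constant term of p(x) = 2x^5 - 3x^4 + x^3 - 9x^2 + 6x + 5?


Highest power of x is 5, with coefficient 2. Constant term is 5.
Degree = 5, leading coefficient = 2, constant term = 5


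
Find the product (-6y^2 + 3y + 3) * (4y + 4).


Distribute each term of the first polynomial:
  (-6y^2)(4y + 4) = -24y^3 - 24y^2
  (3y)(4y + 4) = 12y^2 + 12y
  (3)(4y + 4) = 12y + 12
Sum: -24y^3 - 12y^2 + 24y + 12


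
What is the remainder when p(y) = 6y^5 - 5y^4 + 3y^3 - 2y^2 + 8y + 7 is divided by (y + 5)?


By the Remainder Theorem, the remainder equals p(-5):
  6*(-5)^5 = -18750
  -5*(-5)^4 = -3125
  3*(-5)^3 = -375
  -2*(-5)^2 = -50
  8*(-5)^1 = -40
  constant: 7
Sum: -18750 - 3125 - 375 - 50 - 40 + 7 = -22333


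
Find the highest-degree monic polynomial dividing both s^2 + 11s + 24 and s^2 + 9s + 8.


Factor each:
  s^2 + 11s + 24 = (s + 8)(s + 3)
  s^2 + 9s + 8 = (s + 8)(s + 1)
Common monic factor: s + 8


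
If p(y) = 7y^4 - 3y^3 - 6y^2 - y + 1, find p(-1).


Using direct substitution:
  7 * (-1)^4 = 7
  -3 * (-1)^3 = 3
  -6 * (-1)^2 = -6
  -1 * (-1)^1 = 1
  constant: 1
Sum = 7 + 3 - 6 + 1 + 1 = 6


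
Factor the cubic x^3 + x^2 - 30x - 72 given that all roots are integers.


Try integer roots (divisors of -72). x=-4: p(-4)=0.
Divide out (x + 4): quotient is x^2 - 3x - 18.
Factor the quadratic: (x + 3)(x - 6)
Result: (x + 4)(x + 3)(x - 6)


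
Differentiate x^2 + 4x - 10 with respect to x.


Apply the power rule term by term:
  d/dx(x^2) = 2x
  d/dx(4x) = 4
  d/dx(-10) = 0
p'(x) = 2x + 4


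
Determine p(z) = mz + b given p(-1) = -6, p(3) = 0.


p(z) = mz + b. Using p(-1)=-6, p(3)=0:
m = (-6)/(-1 - 3) = -6/-4 = 3/2
b = -6 - m*(-1) = -6 + 3/2 = -9/2
p(z) = (3/2)z - (9/2)


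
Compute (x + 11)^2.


Expand (x + 11)^2 by repeated multiplication:
= x^2 + 22x + 121


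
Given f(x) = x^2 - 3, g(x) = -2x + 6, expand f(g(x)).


Substitute g(x) into f:
f(g(x)) = 1*(-2x + 6)^2 + (-3)
(-2x + 6)^2 = 4x^2 - 24x + 36
Expand and combine: 4x^2 - 24x + 33


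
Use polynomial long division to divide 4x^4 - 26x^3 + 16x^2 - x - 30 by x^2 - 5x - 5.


(4x^4 - 26x^3 + 16x^2 - x - 30) / (x^2 - 5x - 5)
Step 1: 4x^2 * (x^2 - 5x - 5) = 4x^4 - 20x^3 - 20x^2; subtract.
Step 2: -6x * (x^2 - 5x - 5) = -6x^3 + 30x^2 + 30x; subtract.
Step 3: 6 * (x^2 - 5x - 5) = 6x^2 - 30x - 30; subtract.
Quotient: 4x^2 - 6x + 6, Remainder: -x


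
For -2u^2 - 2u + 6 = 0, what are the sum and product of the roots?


For au^2+bu+c=0: sum = -b/a, product = c/a.
a=-2, b=-2, c=6
Sum = -(-2)/-2 = -1
Product = (6)/-2 = -3


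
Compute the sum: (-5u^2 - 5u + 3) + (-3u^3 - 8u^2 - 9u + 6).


Align terms by degree and add:
  -5u^2 - 5u + 3
  -3u^3 - 8u^2 - 9u + 6
= -3u^3 - 13u^2 - 14u + 9


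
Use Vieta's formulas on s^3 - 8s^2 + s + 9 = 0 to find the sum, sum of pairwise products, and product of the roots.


Monic cubic s^3+bs^2+cs+d=0: sum=-b, pairwise sum=c, product=-d.
b=-8, c=1, d=9
r1+r2+r3 = 8
r1r2+r1r3+r2r3 = 1
r1r2r3 = -9


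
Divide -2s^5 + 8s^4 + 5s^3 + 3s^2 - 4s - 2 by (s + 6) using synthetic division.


Synthetic division with c = -6. Coefficients: -2, 8, 5, 3, -4, -2
Bring down -2.
  -2 * -6 = 12; 12 + 8 = 20
  20 * -6 = -120; -120 + 5 = -115
  -115 * -6 = 690; 690 + 3 = 693
  693 * -6 = -4158; -4158 - 4 = -4162
  -4162 * -6 = 24972; 24972 - 2 = 24970
Quotient: -2s^4 + 20s^3 - 115s^2 + 693s - 4162, Remainder: 24970


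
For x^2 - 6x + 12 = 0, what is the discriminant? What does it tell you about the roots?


D = b^2 - 4ac = (-6)^2 - 4(1)(12) = 36 - 48 = -12
Since D < 0: two complex conjugate roots (no real roots)


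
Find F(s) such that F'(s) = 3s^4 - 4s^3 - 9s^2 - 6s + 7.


Reverse power rule on each term:
  ∫ 3s^4 ds = (3/5)s^5
  ∫ -4s^3 ds = -s^4
  ∫ -9s^2 ds = -3s^3
  ∫ -6s ds = -3s^2
  ∫ 7 ds = 7s
F(s) = (3/5)s^5 - s^4 - 3s^3 - 3s^2 + 7s + C


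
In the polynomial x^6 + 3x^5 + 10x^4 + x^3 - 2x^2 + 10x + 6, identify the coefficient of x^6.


Read off the coefficient of x^6: 1


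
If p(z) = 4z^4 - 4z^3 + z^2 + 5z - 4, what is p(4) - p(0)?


p(4) = 800
p(0) = -4
p(4) - p(0) = 800 + 4 = 804


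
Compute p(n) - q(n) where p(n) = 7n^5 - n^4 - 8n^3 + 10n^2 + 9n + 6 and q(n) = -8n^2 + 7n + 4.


Distribute the minus sign:
  (7n^5 - n^4 - 8n^3 + 10n^2 + 9n + 6)
- (-8n^2 + 7n + 4)
Negate second polynomial: 8n^2 - 7n - 4
Add: 7n^5 - n^4 - 8n^3 + 18n^2 + 2n + 2


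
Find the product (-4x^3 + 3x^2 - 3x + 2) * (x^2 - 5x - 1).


Distribute each term of the first polynomial:
  (-4x^3)(x^2 - 5x - 1) = -4x^5 + 20x^4 + 4x^3
  (3x^2)(x^2 - 5x - 1) = 3x^4 - 15x^3 - 3x^2
  (-3x)(x^2 - 5x - 1) = -3x^3 + 15x^2 + 3x
  (2)(x^2 - 5x - 1) = 2x^2 - 10x - 2
Sum: -4x^5 + 23x^4 - 14x^3 + 14x^2 - 7x - 2


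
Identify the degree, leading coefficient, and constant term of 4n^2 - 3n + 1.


Highest power of n is 2, with coefficient 4. Constant term is 1.
Degree = 2, leading coefficient = 4, constant term = 1


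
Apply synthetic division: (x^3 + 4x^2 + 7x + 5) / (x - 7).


Synthetic division with c = 7. Coefficients: 1, 4, 7, 5
Bring down 1.
  1 * 7 = 7; 7 + 4 = 11
  11 * 7 = 77; 77 + 7 = 84
  84 * 7 = 588; 588 + 5 = 593
Quotient: x^2 + 11x + 84, Remainder: 593


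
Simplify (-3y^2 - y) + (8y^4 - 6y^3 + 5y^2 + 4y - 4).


Align terms by degree and add:
  -3y^2 - y
+ 8y^4 - 6y^3 + 5y^2 + 4y - 4
= 8y^4 - 6y^3 + 2y^2 + 3y - 4


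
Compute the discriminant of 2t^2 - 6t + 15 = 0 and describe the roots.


D = b^2 - 4ac = (-6)^2 - 4(2)(15) = 36 - 120 = -84
Since D < 0: two complex conjugate roots (no real roots)


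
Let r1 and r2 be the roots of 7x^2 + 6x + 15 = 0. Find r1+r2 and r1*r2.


For ax^2+bx+c=0: sum = -b/a, product = c/a.
a=7, b=6, c=15
Sum = -(6)/7 = -6/7
Product = (15)/7 = 15/7


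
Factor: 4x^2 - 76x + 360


Roots satisfy r1 + r2 = -b/a = 19 and r1*r2 = c/a = 90.
So r1 = 10, r2 = 9.
4x^2 - 76x + 360 = 4(x - r1)(x - r2) = 4(x - 10)(x - 9)


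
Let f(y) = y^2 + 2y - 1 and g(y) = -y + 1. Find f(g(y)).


Substitute g(y) into f:
f(g(y)) = 1*(-y + 1)^2 + 2*(-y + 1) + (-1)
(-y + 1)^2 = y^2 - 2y + 1
Expand and combine: y^2 - 4y + 2


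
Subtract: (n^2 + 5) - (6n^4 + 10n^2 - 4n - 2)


Distribute the minus sign:
  (n^2 + 5)
- (6n^4 + 10n^2 - 4n - 2)
Negate second polynomial: -6n^4 - 10n^2 + 4n + 2
Add: -6n^4 - 9n^2 + 4n + 7


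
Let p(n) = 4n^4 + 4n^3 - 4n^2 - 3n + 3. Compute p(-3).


Using direct substitution:
  4 * (-3)^4 = 324
  4 * (-3)^3 = -108
  -4 * (-3)^2 = -36
  -3 * (-3)^1 = 9
  constant: 3
Sum = 324 - 108 - 36 + 9 + 3 = 192


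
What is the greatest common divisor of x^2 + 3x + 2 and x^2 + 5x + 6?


Factor each:
  x^2 + 3x + 2 = (x + 2)(x + 1)
  x^2 + 5x + 6 = (x + 2)(x + 3)
Common monic factor: x + 2


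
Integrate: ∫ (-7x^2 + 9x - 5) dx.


Reverse power rule on each term:
  ∫ -7x^2 dx = -(7/3)x^3
  ∫ 9x dx = (9/2)x^2
  ∫ -5 dx = -5x
F(x) = -(7/3)x^3 + (9/2)x^2 - 5x + C


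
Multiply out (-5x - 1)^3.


Expand (-5x - 1)^3 by repeated multiplication:
  (-5x - 1)^2 = 25x^2 + 10x + 1
= -125x^3 - 75x^2 - 15x - 1


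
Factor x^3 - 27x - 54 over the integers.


Try integer roots (divisors of -54). x=6: p(6)=0.
Divide out (x - 6): quotient is x^2 + 6x + 9.
Factor the quadratic: (x + 3)(x + 3)
Result: (x - 6)(x + 3)(x + 3)


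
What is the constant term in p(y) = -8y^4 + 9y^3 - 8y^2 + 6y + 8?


Read off the constant term: 8


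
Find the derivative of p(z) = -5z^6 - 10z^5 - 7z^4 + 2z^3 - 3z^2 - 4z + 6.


Apply the power rule term by term:
  d/dz(-5z^6) = -30z^5
  d/dz(-10z^5) = -50z^4
  d/dz(-7z^4) = -28z^3
  d/dz(2z^3) = 6z^2
  d/dz(-3z^2) = -6z
  d/dz(-4z) = -4
  d/dz(6) = 0
p'(z) = -30z^5 - 50z^4 - 28z^3 + 6z^2 - 6z - 4


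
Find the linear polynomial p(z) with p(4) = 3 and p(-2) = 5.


p(z) = mz + b. Using p(4)=3, p(-2)=5:
m = (3 - 5)/(4 + 2) = -2/6 = -1/3
b = 3 - m*(4) = 3 + 4/3 = 13/3
p(z) = -(1/3)z + (13/3)


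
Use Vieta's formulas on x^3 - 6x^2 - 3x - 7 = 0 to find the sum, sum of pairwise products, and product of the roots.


Monic cubic x^3+bx^2+cx+d=0: sum=-b, pairwise sum=c, product=-d.
b=-6, c=-3, d=-7
r1+r2+r3 = 6
r1r2+r1r3+r2r3 = -3
r1r2r3 = 7


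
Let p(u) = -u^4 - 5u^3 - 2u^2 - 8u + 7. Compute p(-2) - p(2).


p(-2) = 39
p(2) = -73
p(-2) - p(2) = 39 + 73 = 112


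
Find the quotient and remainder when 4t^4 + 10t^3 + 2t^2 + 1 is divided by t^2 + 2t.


(4t^4 + 10t^3 + 2t^2 + 1) / (t^2 + 2t)
Step 1: 4t^2 * (t^2 + 2t) = 4t^4 + 8t^3; subtract.
Step 2: 2t * (t^2 + 2t) = 2t^3 + 4t^2; subtract.
Step 3: -2 * (t^2 + 2t) = -2t^2 - 4t; subtract.
Quotient: 4t^2 + 2t - 2, Remainder: 4t + 1


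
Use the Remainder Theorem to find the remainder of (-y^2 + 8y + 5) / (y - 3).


By the Remainder Theorem, the remainder equals p(3):
  -1*(3)^2 = -9
  8*(3)^1 = 24
  constant: 5
Sum: -9 + 24 + 5 = 20


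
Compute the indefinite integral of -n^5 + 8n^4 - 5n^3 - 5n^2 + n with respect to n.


Reverse power rule on each term:
  ∫ -n^5 dn = -(1/6)n^6
  ∫ 8n^4 dn = (8/5)n^5
  ∫ -5n^3 dn = -(5/4)n^4
  ∫ -5n^2 dn = -(5/3)n^3
  ∫ n dn = (1/2)n^2
F(n) = -(1/6)n^6 + (8/5)n^5 - (5/4)n^4 - (5/3)n^3 + (1/2)n^2 + C


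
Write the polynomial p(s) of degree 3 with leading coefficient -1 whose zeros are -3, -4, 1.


p(s) = -(s + 3)(s + 4)(s - 1)
Expand: -s^3 - 6s^2 - 5s + 12


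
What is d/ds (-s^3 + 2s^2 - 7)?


Apply the power rule term by term:
  d/ds(-s^3) = -3s^2
  d/ds(2s^2) = 4s
  d/ds(-7) = 0
p'(s) = -3s^2 + 4s


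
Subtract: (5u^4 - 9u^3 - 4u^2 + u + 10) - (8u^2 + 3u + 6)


Distribute the minus sign:
  (5u^4 - 9u^3 - 4u^2 + u + 10)
- (8u^2 + 3u + 6)
Negate second polynomial: -8u^2 - 3u - 6
Add: 5u^4 - 9u^3 - 12u^2 - 2u + 4


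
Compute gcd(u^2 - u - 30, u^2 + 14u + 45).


Factor each:
  u^2 - u - 30 = (u + 5)(u - 6)
  u^2 + 14u + 45 = (u + 5)(u + 9)
Common monic factor: u + 5


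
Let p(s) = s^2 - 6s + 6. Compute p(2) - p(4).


p(2) = -2
p(4) = -2
p(2) - p(4) = -2 + 2 = 0


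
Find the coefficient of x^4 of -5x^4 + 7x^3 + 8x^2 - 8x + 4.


Read off the coefficient of x^4: -5


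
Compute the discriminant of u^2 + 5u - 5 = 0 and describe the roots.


D = b^2 - 4ac = (5)^2 - 4(1)(-5) = 25 + 20 = 45
Since D > 0: two distinct irrational roots


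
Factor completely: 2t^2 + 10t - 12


Roots satisfy r1 + r2 = -b/a = -5 and r1*r2 = c/a = -6.
So r1 = -6, r2 = 1.
2t^2 + 10t - 12 = 2(t - r1)(t - r2) = 2(t + 6)(t - 1)


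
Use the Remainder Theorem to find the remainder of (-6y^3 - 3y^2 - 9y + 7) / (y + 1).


By the Remainder Theorem, the remainder equals p(-1):
  -6*(-1)^3 = 6
  -3*(-1)^2 = -3
  -9*(-1)^1 = 9
  constant: 7
Sum: 6 - 3 + 9 + 7 = 19


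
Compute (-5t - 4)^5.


Expand (-5t - 4)^5 by repeated multiplication:
  (-5t - 4)^2 = 25t^2 + 40t + 16
  (-5t - 4)^3 = -125t^3 - 300t^2 - 240t - 64
  (-5t - 4)^4 = 625t^4 + 2000t^3 + 2400t^2 + 1280t + 256
= -3125t^5 - 12500t^4 - 20000t^3 - 16000t^2 - 6400t - 1024


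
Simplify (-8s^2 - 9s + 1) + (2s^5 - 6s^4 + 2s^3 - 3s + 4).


Align terms by degree and add:
  -8s^2 - 9s + 1
+ 2s^5 - 6s^4 + 2s^3 - 3s + 4
= 2s^5 - 6s^4 + 2s^3 - 8s^2 - 12s + 5


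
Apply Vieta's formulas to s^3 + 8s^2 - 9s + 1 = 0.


Monic cubic s^3+bs^2+cs+d=0: sum=-b, pairwise sum=c, product=-d.
b=8, c=-9, d=1
r1+r2+r3 = -8
r1r2+r1r3+r2r3 = -9
r1r2r3 = -1


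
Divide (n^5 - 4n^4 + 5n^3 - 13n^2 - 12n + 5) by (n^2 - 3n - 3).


(n^5 - 4n^4 + 5n^3 - 13n^2 - 12n + 5) / (n^2 - 3n - 3)
Step 1: n^3 * (n^2 - 3n - 3) = n^5 - 3n^4 - 3n^3; subtract.
Step 2: -n^2 * (n^2 - 3n - 3) = -n^4 + 3n^3 + 3n^2; subtract.
Step 3: 5n * (n^2 - 3n - 3) = 5n^3 - 15n^2 - 15n; subtract.
Step 4: -1 * (n^2 - 3n - 3) = -n^2 + 3n + 3; subtract.
Quotient: n^3 - n^2 + 5n - 1, Remainder: 2


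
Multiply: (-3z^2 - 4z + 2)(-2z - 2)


Distribute each term of the first polynomial:
  (-3z^2)(-2z - 2) = 6z^3 + 6z^2
  (-4z)(-2z - 2) = 8z^2 + 8z
  (2)(-2z - 2) = -4z - 4
Sum: 6z^3 + 14z^2 + 4z - 4


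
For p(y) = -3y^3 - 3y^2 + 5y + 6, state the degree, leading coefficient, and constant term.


Highest power of y is 3, with coefficient -3. Constant term is 6.
Degree = 3, leading coefficient = -3, constant term = 6


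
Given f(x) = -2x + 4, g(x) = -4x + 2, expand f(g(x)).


Substitute g(x) into f:
f(g(x)) = -2*(-4x + 2) + 4
Expand and combine: 8x


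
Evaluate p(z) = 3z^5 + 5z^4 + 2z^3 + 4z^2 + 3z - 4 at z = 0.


Using direct substitution:
  3 * (0)^5 = 0
  5 * (0)^4 = 0
  2 * (0)^3 = 0
  4 * (0)^2 = 0
  3 * (0)^1 = 0
  constant: -4
Sum = 0 + 0 + 0 + 0 + 0 - 4 = -4


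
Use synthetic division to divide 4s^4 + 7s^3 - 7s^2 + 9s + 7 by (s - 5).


Synthetic division with c = 5. Coefficients: 4, 7, -7, 9, 7
Bring down 4.
  4 * 5 = 20; 20 + 7 = 27
  27 * 5 = 135; 135 - 7 = 128
  128 * 5 = 640; 640 + 9 = 649
  649 * 5 = 3245; 3245 + 7 = 3252
Quotient: 4s^3 + 27s^2 + 128s + 649, Remainder: 3252


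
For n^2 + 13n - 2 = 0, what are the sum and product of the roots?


For an^2+bn+c=0: sum = -b/a, product = c/a.
a=1, b=13, c=-2
Sum = -(13)/1 = -13
Product = (-2)/1 = -2


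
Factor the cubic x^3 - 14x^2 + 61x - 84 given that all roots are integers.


Try integer roots (divisors of -84). x=3: p(3)=0.
Divide out (x - 3): quotient is x^2 - 11x + 28.
Factor the quadratic: (x - 4)(x - 7)
Result: (x - 3)(x - 4)(x - 7)


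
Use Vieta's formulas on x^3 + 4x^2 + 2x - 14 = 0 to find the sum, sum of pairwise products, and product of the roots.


Monic cubic x^3+bx^2+cx+d=0: sum=-b, pairwise sum=c, product=-d.
b=4, c=2, d=-14
r1+r2+r3 = -4
r1r2+r1r3+r2r3 = 2
r1r2r3 = 14


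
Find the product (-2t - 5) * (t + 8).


Distribute each term of the first polynomial:
  (-2t)(t + 8) = -2t^2 - 16t
  (-5)(t + 8) = -5t - 40
Sum: -2t^2 - 21t - 40


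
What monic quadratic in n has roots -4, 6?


p(n) = (n + 4)(n - 6)
Expand: n^2 - 2n - 24


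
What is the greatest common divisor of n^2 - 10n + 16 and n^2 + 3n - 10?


Factor each:
  n^2 - 10n + 16 = (n - 2)(n - 8)
  n^2 + 3n - 10 = (n - 2)(n + 5)
Common monic factor: n - 2


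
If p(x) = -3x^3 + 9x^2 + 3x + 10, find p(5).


Using direct substitution:
  -3 * (5)^3 = -375
  9 * (5)^2 = 225
  3 * (5)^1 = 15
  constant: 10
Sum = -375 + 225 + 15 + 10 = -125


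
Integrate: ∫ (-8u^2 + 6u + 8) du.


Reverse power rule on each term:
  ∫ -8u^2 du = -(8/3)u^3
  ∫ 6u du = 3u^2
  ∫ 8 du = 8u
F(u) = -(8/3)u^3 + 3u^2 + 8u + C


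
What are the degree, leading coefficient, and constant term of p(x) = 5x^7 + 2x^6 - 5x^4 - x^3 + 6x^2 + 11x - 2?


Highest power of x is 7, with coefficient 5. Constant term is -2.
Degree = 7, leading coefficient = 5, constant term = -2


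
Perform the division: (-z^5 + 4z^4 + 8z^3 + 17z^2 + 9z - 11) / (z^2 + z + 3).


(-z^5 + 4z^4 + 8z^3 + 17z^2 + 9z - 11) / (z^2 + z + 3)
Step 1: -z^3 * (z^2 + z + 3) = -z^5 - z^4 - 3z^3; subtract.
Step 2: 5z^2 * (z^2 + z + 3) = 5z^4 + 5z^3 + 15z^2; subtract.
Step 3: 6z * (z^2 + z + 3) = 6z^3 + 6z^2 + 18z; subtract.
Step 4: -4 * (z^2 + z + 3) = -4z^2 - 4z - 12; subtract.
Quotient: -z^3 + 5z^2 + 6z - 4, Remainder: -5z + 1


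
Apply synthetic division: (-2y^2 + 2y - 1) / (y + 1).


Synthetic division with c = -1. Coefficients: -2, 2, -1
Bring down -2.
  -2 * -1 = 2; 2 + 2 = 4
  4 * -1 = -4; -4 - 1 = -5
Quotient: -2y + 4, Remainder: -5


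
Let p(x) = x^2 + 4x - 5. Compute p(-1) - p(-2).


p(-1) = -8
p(-2) = -9
p(-1) - p(-2) = -8 + 9 = 1


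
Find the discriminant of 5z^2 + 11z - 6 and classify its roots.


D = b^2 - 4ac = (11)^2 - 4(5)(-6) = 121 + 120 = 241
Since D > 0: two distinct irrational roots


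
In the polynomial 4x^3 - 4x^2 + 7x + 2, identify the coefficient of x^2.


Read off the coefficient of x^2: -4


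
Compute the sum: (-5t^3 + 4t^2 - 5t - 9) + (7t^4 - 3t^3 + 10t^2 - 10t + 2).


Align terms by degree and add:
  -5t^3 + 4t^2 - 5t - 9
+ 7t^4 - 3t^3 + 10t^2 - 10t + 2
= 7t^4 - 8t^3 + 14t^2 - 15t - 7


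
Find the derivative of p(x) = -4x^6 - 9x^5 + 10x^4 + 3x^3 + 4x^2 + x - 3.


Apply the power rule term by term:
  d/dx(-4x^6) = -24x^5
  d/dx(-9x^5) = -45x^4
  d/dx(10x^4) = 40x^3
  d/dx(3x^3) = 9x^2
  d/dx(4x^2) = 8x
  d/dx(x) = 1
  d/dx(-3) = 0
p'(x) = -24x^5 - 45x^4 + 40x^3 + 9x^2 + 8x + 1


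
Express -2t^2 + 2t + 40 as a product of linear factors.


Roots satisfy r1 + r2 = -b/a = 1 and r1*r2 = c/a = -20.
So r1 = -4, r2 = 5.
-2t^2 + 2t + 40 = -2(t - r1)(t - r2) = -2(t + 4)(t - 5)


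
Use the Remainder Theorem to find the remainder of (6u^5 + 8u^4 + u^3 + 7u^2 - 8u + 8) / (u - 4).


By the Remainder Theorem, the remainder equals p(4):
  6*(4)^5 = 6144
  8*(4)^4 = 2048
  1*(4)^3 = 64
  7*(4)^2 = 112
  -8*(4)^1 = -32
  constant: 8
Sum: 6144 + 2048 + 64 + 112 - 32 + 8 = 8344


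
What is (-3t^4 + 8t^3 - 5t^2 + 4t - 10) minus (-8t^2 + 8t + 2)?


Distribute the minus sign:
  (-3t^4 + 8t^3 - 5t^2 + 4t - 10)
- (-8t^2 + 8t + 2)
Negate second polynomial: 8t^2 - 8t - 2
Add: -3t^4 + 8t^3 + 3t^2 - 4t - 12


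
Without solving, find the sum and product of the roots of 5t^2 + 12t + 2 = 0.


For at^2+bt+c=0: sum = -b/a, product = c/a.
a=5, b=12, c=2
Sum = -(12)/5 = -12/5
Product = (2)/5 = 2/5


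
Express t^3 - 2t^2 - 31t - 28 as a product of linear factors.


Try integer roots (divisors of -28). t=-1: p(-1)=0.
Divide out (t + 1): quotient is t^2 - 3t - 28.
Factor the quadratic: (t + 4)(t - 7)
Result: (t + 1)(t + 4)(t - 7)


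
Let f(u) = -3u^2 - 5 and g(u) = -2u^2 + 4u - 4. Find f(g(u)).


Substitute g(u) into f:
f(g(u)) = -3*(-2u^2 + 4u - 4)^2 + (-5)
(-2u^2 + 4u - 4)^2 = 4u^4 - 16u^3 + 32u^2 - 32u + 16
Expand and combine: -12u^4 + 48u^3 - 96u^2 + 96u - 53


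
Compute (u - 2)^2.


Expand (u - 2)^2 by repeated multiplication:
= u^2 - 4u + 4


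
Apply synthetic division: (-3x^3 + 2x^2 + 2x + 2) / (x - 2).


Synthetic division with c = 2. Coefficients: -3, 2, 2, 2
Bring down -3.
  -3 * 2 = -6; -6 + 2 = -4
  -4 * 2 = -8; -8 + 2 = -6
  -6 * 2 = -12; -12 + 2 = -10
Quotient: -3x^2 - 4x - 6, Remainder: -10


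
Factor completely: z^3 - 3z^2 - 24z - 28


Try integer roots (divisors of -28). z=7: p(7)=0.
Divide out (z - 7): quotient is z^2 + 4z + 4.
Factor the quadratic: (z + 2)(z + 2)
Result: (z - 7)(z + 2)(z + 2)


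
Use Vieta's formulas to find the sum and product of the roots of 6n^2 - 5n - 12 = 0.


For an^2+bn+c=0: sum = -b/a, product = c/a.
a=6, b=-5, c=-12
Sum = -(-5)/6 = 5/6
Product = (-12)/6 = -2


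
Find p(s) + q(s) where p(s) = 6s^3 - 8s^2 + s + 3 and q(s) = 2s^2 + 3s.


Align terms by degree and add:
  6s^3 - 8s^2 + s + 3
+ 2s^2 + 3s
= 6s^3 - 6s^2 + 4s + 3


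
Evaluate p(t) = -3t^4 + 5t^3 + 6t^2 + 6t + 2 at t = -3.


Using direct substitution:
  -3 * (-3)^4 = -243
  5 * (-3)^3 = -135
  6 * (-3)^2 = 54
  6 * (-3)^1 = -18
  constant: 2
Sum = -243 - 135 + 54 - 18 + 2 = -340


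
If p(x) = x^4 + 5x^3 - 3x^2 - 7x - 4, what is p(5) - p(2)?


p(5) = 1136
p(2) = 26
p(5) - p(2) = 1136 - 26 = 1110


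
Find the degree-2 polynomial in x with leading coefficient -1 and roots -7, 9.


p(x) = -(x + 7)(x - 9)
Expand: -x^2 + 2x + 63


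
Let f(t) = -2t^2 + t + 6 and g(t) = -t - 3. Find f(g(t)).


Substitute g(t) into f:
f(g(t)) = -2*(-t - 3)^2 + 1*(-t - 3) + 6
(-t - 3)^2 = t^2 + 6t + 9
Expand and combine: -2t^2 - 13t - 15


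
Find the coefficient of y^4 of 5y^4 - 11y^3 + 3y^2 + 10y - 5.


Read off the coefficient of y^4: 5


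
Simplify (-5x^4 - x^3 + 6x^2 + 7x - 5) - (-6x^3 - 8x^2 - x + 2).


Distribute the minus sign:
  (-5x^4 - x^3 + 6x^2 + 7x - 5)
- (-6x^3 - 8x^2 - x + 2)
Negate second polynomial: 6x^3 + 8x^2 + x - 2
Add: -5x^4 + 5x^3 + 14x^2 + 8x - 7


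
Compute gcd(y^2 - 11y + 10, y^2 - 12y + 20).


Factor each:
  y^2 - 11y + 10 = (y - 10)(y - 1)
  y^2 - 12y + 20 = (y - 10)(y - 2)
Common monic factor: y - 10


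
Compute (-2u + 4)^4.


Expand (-2u + 4)^4 by repeated multiplication:
  (-2u + 4)^2 = 4u^2 - 16u + 16
  (-2u + 4)^3 = -8u^3 + 48u^2 - 96u + 64
= 16u^4 - 128u^3 + 384u^2 - 512u + 256


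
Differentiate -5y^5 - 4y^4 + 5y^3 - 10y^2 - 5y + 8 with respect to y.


Apply the power rule term by term:
  d/dy(-5y^5) = -25y^4
  d/dy(-4y^4) = -16y^3
  d/dy(5y^3) = 15y^2
  d/dy(-10y^2) = -20y
  d/dy(-5y) = -5
  d/dy(8) = 0
p'(y) = -25y^4 - 16y^3 + 15y^2 - 20y - 5


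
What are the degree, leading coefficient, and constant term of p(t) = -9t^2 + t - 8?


Highest power of t is 2, with coefficient -9. Constant term is -8.
Degree = 2, leading coefficient = -9, constant term = -8


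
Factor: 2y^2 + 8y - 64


Roots satisfy r1 + r2 = -b/a = -4 and r1*r2 = c/a = -32.
So r1 = 4, r2 = -8.
2y^2 + 8y - 64 = 2(y - r1)(y - r2) = 2(y - 4)(y + 8)


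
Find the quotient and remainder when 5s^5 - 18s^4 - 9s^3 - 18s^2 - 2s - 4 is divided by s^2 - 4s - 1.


(5s^5 - 18s^4 - 9s^3 - 18s^2 - 2s - 4) / (s^2 - 4s - 1)
Step 1: 5s^3 * (s^2 - 4s - 1) = 5s^5 - 20s^4 - 5s^3; subtract.
Step 2: 2s^2 * (s^2 - 4s - 1) = 2s^4 - 8s^3 - 2s^2; subtract.
Step 3: 4s * (s^2 - 4s - 1) = 4s^3 - 16s^2 - 4s; subtract.
Step 4: 0 * (s^2 - 4s - 1) = 0; subtract.
Quotient: 5s^3 + 2s^2 + 4s, Remainder: 2s - 4


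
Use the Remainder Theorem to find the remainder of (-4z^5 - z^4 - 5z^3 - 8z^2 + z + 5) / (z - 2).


By the Remainder Theorem, the remainder equals p(2):
  -4*(2)^5 = -128
  -1*(2)^4 = -16
  -5*(2)^3 = -40
  -8*(2)^2 = -32
  1*(2)^1 = 2
  constant: 5
Sum: -128 - 16 - 40 - 32 + 2 + 5 = -209


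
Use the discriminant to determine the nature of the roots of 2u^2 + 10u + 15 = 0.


D = b^2 - 4ac = (10)^2 - 4(2)(15) = 100 - 120 = -20
Since D < 0: two complex conjugate roots (no real roots)


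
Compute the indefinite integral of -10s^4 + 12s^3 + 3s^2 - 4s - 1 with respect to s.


Reverse power rule on each term:
  ∫ -10s^4 ds = -2s^5
  ∫ 12s^3 ds = 3s^4
  ∫ 3s^2 ds = s^3
  ∫ -4s ds = -2s^2
  ∫ -1 ds = -s
F(s) = -2s^5 + 3s^4 + s^3 - 2s^2 - s + C


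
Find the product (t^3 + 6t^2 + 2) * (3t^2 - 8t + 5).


Distribute each term of the first polynomial:
  (t^3)(3t^2 - 8t + 5) = 3t^5 - 8t^4 + 5t^3
  (6t^2)(3t^2 - 8t + 5) = 18t^4 - 48t^3 + 30t^2
  (2)(3t^2 - 8t + 5) = 6t^2 - 16t + 10
Sum: 3t^5 + 10t^4 - 43t^3 + 36t^2 - 16t + 10


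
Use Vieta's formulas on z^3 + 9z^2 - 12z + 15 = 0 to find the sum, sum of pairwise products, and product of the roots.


Monic cubic z^3+bz^2+cz+d=0: sum=-b, pairwise sum=c, product=-d.
b=9, c=-12, d=15
r1+r2+r3 = -9
r1r2+r1r3+r2r3 = -12
r1r2r3 = -15


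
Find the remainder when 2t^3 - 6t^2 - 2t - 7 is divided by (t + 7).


By the Remainder Theorem, the remainder equals p(-7):
  2*(-7)^3 = -686
  -6*(-7)^2 = -294
  -2*(-7)^1 = 14
  constant: -7
Sum: -686 - 294 + 14 - 7 = -973


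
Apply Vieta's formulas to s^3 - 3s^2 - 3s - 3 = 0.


Monic cubic s^3+bs^2+cs+d=0: sum=-b, pairwise sum=c, product=-d.
b=-3, c=-3, d=-3
r1+r2+r3 = 3
r1r2+r1r3+r2r3 = -3
r1r2r3 = 3


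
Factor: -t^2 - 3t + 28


Roots satisfy r1 + r2 = -b/a = -3 and r1*r2 = c/a = -28.
So r1 = 4, r2 = -7.
-t^2 - 3t + 28 = -(t - r1)(t - r2) = -(t - 4)(t + 7)


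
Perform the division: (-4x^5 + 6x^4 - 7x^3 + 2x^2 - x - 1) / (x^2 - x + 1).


(-4x^5 + 6x^4 - 7x^3 + 2x^2 - x - 1) / (x^2 - x + 1)
Step 1: -4x^3 * (x^2 - x + 1) = -4x^5 + 4x^4 - 4x^3; subtract.
Step 2: 2x^2 * (x^2 - x + 1) = 2x^4 - 2x^3 + 2x^2; subtract.
Step 3: -x * (x^2 - x + 1) = -x^3 + x^2 - x; subtract.
Step 4: -1 * (x^2 - x + 1) = -x^2 + x - 1; subtract.
Quotient: -4x^3 + 2x^2 - x - 1, Remainder: -x


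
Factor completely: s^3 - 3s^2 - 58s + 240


Try integer roots (divisors of 240). s=6: p(6)=0.
Divide out (s - 6): quotient is s^2 + 3s - 40.
Factor the quadratic: (s + 8)(s - 5)
Result: (s - 6)(s + 8)(s - 5)


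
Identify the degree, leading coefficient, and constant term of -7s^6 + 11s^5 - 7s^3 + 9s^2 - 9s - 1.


Highest power of s is 6, with coefficient -7. Constant term is -1.
Degree = 6, leading coefficient = -7, constant term = -1


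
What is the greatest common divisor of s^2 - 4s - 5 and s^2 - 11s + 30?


Factor each:
  s^2 - 4s - 5 = (s - 5)(s + 1)
  s^2 - 11s + 30 = (s - 5)(s - 6)
Common monic factor: s - 5


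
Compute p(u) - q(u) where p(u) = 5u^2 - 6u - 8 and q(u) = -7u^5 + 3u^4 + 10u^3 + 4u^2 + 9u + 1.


Distribute the minus sign:
  (5u^2 - 6u - 8)
- (-7u^5 + 3u^4 + 10u^3 + 4u^2 + 9u + 1)
Negate second polynomial: 7u^5 - 3u^4 - 10u^3 - 4u^2 - 9u - 1
Add: 7u^5 - 3u^4 - 10u^3 + u^2 - 15u - 9


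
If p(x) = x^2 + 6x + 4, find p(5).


Using direct substitution:
  1 * (5)^2 = 25
  6 * (5)^1 = 30
  constant: 4
Sum = 25 + 30 + 4 = 59


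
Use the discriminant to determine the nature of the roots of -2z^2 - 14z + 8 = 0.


D = b^2 - 4ac = (-14)^2 - 4(-2)(8) = 196 + 64 = 260
Since D > 0: two distinct irrational roots


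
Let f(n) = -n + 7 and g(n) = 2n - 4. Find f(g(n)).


Substitute g(n) into f:
f(g(n)) = -1*(2n - 4) + 7
Expand and combine: -2n + 11


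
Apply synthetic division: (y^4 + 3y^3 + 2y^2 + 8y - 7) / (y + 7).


Synthetic division with c = -7. Coefficients: 1, 3, 2, 8, -7
Bring down 1.
  1 * -7 = -7; -7 + 3 = -4
  -4 * -7 = 28; 28 + 2 = 30
  30 * -7 = -210; -210 + 8 = -202
  -202 * -7 = 1414; 1414 - 7 = 1407
Quotient: y^3 - 4y^2 + 30y - 202, Remainder: 1407


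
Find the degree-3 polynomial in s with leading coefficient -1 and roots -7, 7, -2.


p(s) = -(s + 7)(s - 7)(s + 2)
Expand: -s^3 - 2s^2 + 49s + 98


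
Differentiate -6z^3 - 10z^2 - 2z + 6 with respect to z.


Apply the power rule term by term:
  d/dz(-6z^3) = -18z^2
  d/dz(-10z^2) = -20z
  d/dz(-2z) = -2
  d/dz(6) = 0
p'(z) = -18z^2 - 20z - 2


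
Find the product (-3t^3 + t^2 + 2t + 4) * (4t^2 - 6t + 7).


Distribute each term of the first polynomial:
  (-3t^3)(4t^2 - 6t + 7) = -12t^5 + 18t^4 - 21t^3
  (t^2)(4t^2 - 6t + 7) = 4t^4 - 6t^3 + 7t^2
  (2t)(4t^2 - 6t + 7) = 8t^3 - 12t^2 + 14t
  (4)(4t^2 - 6t + 7) = 16t^2 - 24t + 28
Sum: -12t^5 + 22t^4 - 19t^3 + 11t^2 - 10t + 28


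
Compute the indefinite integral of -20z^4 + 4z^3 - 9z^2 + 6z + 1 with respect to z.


Reverse power rule on each term:
  ∫ -20z^4 dz = -4z^5
  ∫ 4z^3 dz = z^4
  ∫ -9z^2 dz = -3z^3
  ∫ 6z dz = 3z^2
  ∫ 1 dz = z
F(z) = -4z^5 + z^4 - 3z^3 + 3z^2 + z + C


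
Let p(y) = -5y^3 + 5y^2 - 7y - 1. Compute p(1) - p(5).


p(1) = -8
p(5) = -536
p(1) - p(5) = -8 + 536 = 528


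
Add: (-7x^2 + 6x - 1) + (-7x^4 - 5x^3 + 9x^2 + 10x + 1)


Align terms by degree and add:
  -7x^2 + 6x - 1
  -7x^4 - 5x^3 + 9x^2 + 10x + 1
= -7x^4 - 5x^3 + 2x^2 + 16x


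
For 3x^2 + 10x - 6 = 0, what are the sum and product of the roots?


For ax^2+bx+c=0: sum = -b/a, product = c/a.
a=3, b=10, c=-6
Sum = -(10)/3 = -10/3
Product = (-6)/3 = -2


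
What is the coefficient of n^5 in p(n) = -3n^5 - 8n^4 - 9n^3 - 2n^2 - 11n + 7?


Read off the coefficient of n^5: -3


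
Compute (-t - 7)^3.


Expand (-t - 7)^3 by repeated multiplication:
  (-t - 7)^2 = t^2 + 14t + 49
= -t^3 - 21t^2 - 147t - 343


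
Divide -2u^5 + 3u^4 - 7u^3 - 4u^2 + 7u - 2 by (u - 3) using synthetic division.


Synthetic division with c = 3. Coefficients: -2, 3, -7, -4, 7, -2
Bring down -2.
  -2 * 3 = -6; -6 + 3 = -3
  -3 * 3 = -9; -9 - 7 = -16
  -16 * 3 = -48; -48 - 4 = -52
  -52 * 3 = -156; -156 + 7 = -149
  -149 * 3 = -447; -447 - 2 = -449
Quotient: -2u^4 - 3u^3 - 16u^2 - 52u - 149, Remainder: -449


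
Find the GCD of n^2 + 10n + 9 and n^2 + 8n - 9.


Factor each:
  n^2 + 10n + 9 = (n + 9)(n + 1)
  n^2 + 8n - 9 = (n + 9)(n - 1)
Common monic factor: n + 9


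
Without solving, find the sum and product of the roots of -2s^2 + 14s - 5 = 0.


For as^2+bs+c=0: sum = -b/a, product = c/a.
a=-2, b=14, c=-5
Sum = -(14)/-2 = 7
Product = (-5)/-2 = 5/2


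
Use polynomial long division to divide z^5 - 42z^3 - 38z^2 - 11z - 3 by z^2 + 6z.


(z^5 - 42z^3 - 38z^2 - 11z - 3) / (z^2 + 6z)
Step 1: z^3 * (z^2 + 6z) = z^5 + 6z^4; subtract.
Step 2: -6z^2 * (z^2 + 6z) = -6z^4 - 36z^3; subtract.
Step 3: -6z * (z^2 + 6z) = -6z^3 - 36z^2; subtract.
Step 4: -2 * (z^2 + 6z) = -2z^2 - 12z; subtract.
Quotient: z^3 - 6z^2 - 6z - 2, Remainder: z - 3


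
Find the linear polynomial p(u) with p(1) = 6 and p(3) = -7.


p(u) = mu + b. Using p(1)=6, p(3)=-7:
m = (6 + 7)/(1 - 3) = 13/-2 = -13/2
b = 6 - m*(1) = 6 + 13/2 = 25/2
p(u) = -(13/2)u + (25/2)


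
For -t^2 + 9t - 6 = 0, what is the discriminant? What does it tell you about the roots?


D = b^2 - 4ac = (9)^2 - 4(-1)(-6) = 81 - 24 = 57
Since D > 0: two distinct irrational roots


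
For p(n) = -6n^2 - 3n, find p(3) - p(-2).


p(3) = -63
p(-2) = -18
p(3) - p(-2) = -63 + 18 = -45


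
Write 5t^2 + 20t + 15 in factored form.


Roots satisfy r1 + r2 = -b/a = -4 and r1*r2 = c/a = 3.
So r1 = -1, r2 = -3.
5t^2 + 20t + 15 = 5(t - r1)(t - r2) = 5(t + 1)(t + 3)


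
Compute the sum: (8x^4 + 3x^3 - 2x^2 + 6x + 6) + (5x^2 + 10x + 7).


Align terms by degree and add:
  8x^4 + 3x^3 - 2x^2 + 6x + 6
+ 5x^2 + 10x + 7
= 8x^4 + 3x^3 + 3x^2 + 16x + 13


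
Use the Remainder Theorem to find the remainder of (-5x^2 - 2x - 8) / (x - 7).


By the Remainder Theorem, the remainder equals p(7):
  -5*(7)^2 = -245
  -2*(7)^1 = -14
  constant: -8
Sum: -245 - 14 - 8 = -267


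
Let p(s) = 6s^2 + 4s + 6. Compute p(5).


Using direct substitution:
  6 * (5)^2 = 150
  4 * (5)^1 = 20
  constant: 6
Sum = 150 + 20 + 6 = 176


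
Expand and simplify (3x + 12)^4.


Expand (3x + 12)^4 by repeated multiplication:
  (3x + 12)^2 = 9x^2 + 72x + 144
  (3x + 12)^3 = 27x^3 + 324x^2 + 1296x + 1728
= 81x^4 + 1296x^3 + 7776x^2 + 20736x + 20736


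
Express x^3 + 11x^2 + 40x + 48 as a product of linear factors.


Try integer roots (divisors of 48). x=-4: p(-4)=0.
Divide out (x + 4): quotient is x^2 + 7x + 12.
Factor the quadratic: (x + 3)(x + 4)
Result: (x + 4)(x + 3)(x + 4)


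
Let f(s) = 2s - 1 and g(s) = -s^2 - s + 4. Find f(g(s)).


Substitute g(s) into f:
f(g(s)) = 2*(-s^2 - s + 4) + (-1)
Expand and combine: -2s^2 - 2s + 7


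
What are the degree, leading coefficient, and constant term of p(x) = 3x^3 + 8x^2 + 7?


Highest power of x is 3, with coefficient 3. Constant term is 7.
Degree = 3, leading coefficient = 3, constant term = 7


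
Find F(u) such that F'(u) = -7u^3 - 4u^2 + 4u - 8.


Reverse power rule on each term:
  ∫ -7u^3 du = -(7/4)u^4
  ∫ -4u^2 du = -(4/3)u^3
  ∫ 4u du = 2u^2
  ∫ -8 du = -8u
F(u) = -(7/4)u^4 - (4/3)u^3 + 2u^2 - 8u + C


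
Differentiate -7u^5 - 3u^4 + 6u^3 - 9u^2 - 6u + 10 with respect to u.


Apply the power rule term by term:
  d/du(-7u^5) = -35u^4
  d/du(-3u^4) = -12u^3
  d/du(6u^3) = 18u^2
  d/du(-9u^2) = -18u
  d/du(-6u) = -6
  d/du(10) = 0
p'(u) = -35u^4 - 12u^3 + 18u^2 - 18u - 6


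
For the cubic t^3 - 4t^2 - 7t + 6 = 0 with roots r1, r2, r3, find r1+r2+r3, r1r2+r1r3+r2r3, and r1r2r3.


Monic cubic t^3+bt^2+ct+d=0: sum=-b, pairwise sum=c, product=-d.
b=-4, c=-7, d=6
r1+r2+r3 = 4
r1r2+r1r3+r2r3 = -7
r1r2r3 = -6


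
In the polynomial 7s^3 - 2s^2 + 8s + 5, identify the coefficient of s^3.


Read off the coefficient of s^3: 7


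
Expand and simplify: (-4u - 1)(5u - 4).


Distribute each term of the first polynomial:
  (-4u)(5u - 4) = -20u^2 + 16u
  (-1)(5u - 4) = -5u + 4
Sum: -20u^2 + 11u + 4


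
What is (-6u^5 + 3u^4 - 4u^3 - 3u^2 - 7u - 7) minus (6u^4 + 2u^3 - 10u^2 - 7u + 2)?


Distribute the minus sign:
  (-6u^5 + 3u^4 - 4u^3 - 3u^2 - 7u - 7)
- (6u^4 + 2u^3 - 10u^2 - 7u + 2)
Negate second polynomial: -6u^4 - 2u^3 + 10u^2 + 7u - 2
Add: -6u^5 - 3u^4 - 6u^3 + 7u^2 - 9


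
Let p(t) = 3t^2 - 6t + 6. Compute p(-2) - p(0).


p(-2) = 30
p(0) = 6
p(-2) - p(0) = 30 - 6 = 24


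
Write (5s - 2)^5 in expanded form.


Expand (5s - 2)^5 by repeated multiplication:
  (5s - 2)^2 = 25s^2 - 20s + 4
  (5s - 2)^3 = 125s^3 - 150s^2 + 60s - 8
  (5s - 2)^4 = 625s^4 - 1000s^3 + 600s^2 - 160s + 16
= 3125s^5 - 6250s^4 + 5000s^3 - 2000s^2 + 400s - 32


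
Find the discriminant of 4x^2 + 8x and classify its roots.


D = b^2 - 4ac = (8)^2 - 4(4)(0) = 64 = 64
Since D > 0: two distinct rational roots


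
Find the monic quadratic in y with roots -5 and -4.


p(y) = (y + 5)(y + 4)
Expand: y^2 + 9y + 20


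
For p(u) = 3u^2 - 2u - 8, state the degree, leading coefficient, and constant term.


Highest power of u is 2, with coefficient 3. Constant term is -8.
Degree = 2, leading coefficient = 3, constant term = -8


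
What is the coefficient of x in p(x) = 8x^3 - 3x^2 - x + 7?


Read off the coefficient of x: -1


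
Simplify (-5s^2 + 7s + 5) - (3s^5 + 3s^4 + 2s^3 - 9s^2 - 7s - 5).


Distribute the minus sign:
  (-5s^2 + 7s + 5)
- (3s^5 + 3s^4 + 2s^3 - 9s^2 - 7s - 5)
Negate second polynomial: -3s^5 - 3s^4 - 2s^3 + 9s^2 + 7s + 5
Add: -3s^5 - 3s^4 - 2s^3 + 4s^2 + 14s + 10


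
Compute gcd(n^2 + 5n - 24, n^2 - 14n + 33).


Factor each:
  n^2 + 5n - 24 = (n - 3)(n + 8)
  n^2 - 14n + 33 = (n - 3)(n - 11)
Common monic factor: n - 3


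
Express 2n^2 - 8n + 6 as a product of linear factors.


Roots satisfy r1 + r2 = -b/a = 4 and r1*r2 = c/a = 3.
So r1 = 1, r2 = 3.
2n^2 - 8n + 6 = 2(n - r1)(n - r2) = 2(n - 1)(n - 3)


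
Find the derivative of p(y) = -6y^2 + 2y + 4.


Apply the power rule term by term:
  d/dy(-6y^2) = -12y
  d/dy(2y) = 2
  d/dy(4) = 0
p'(y) = -12y + 2


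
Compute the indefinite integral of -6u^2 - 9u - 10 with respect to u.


Reverse power rule on each term:
  ∫ -6u^2 du = -2u^3
  ∫ -9u du = -(9/2)u^2
  ∫ -10 du = -10u
F(u) = -2u^3 - (9/2)u^2 - 10u + C


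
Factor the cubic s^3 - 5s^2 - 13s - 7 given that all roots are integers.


Try integer roots (divisors of -7). s=-1: p(-1)=0.
Divide out (s + 1): quotient is s^2 - 6s - 7.
Factor the quadratic: (s - 7)(s + 1)
Result: (s + 1)(s - 7)(s + 1)


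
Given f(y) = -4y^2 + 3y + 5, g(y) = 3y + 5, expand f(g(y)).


Substitute g(y) into f:
f(g(y)) = -4*(3y + 5)^2 + 3*(3y + 5) + 5
(3y + 5)^2 = 9y^2 + 30y + 25
Expand and combine: -36y^2 - 111y - 80


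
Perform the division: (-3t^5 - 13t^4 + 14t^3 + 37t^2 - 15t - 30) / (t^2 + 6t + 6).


(-3t^5 - 13t^4 + 14t^3 + 37t^2 - 15t - 30) / (t^2 + 6t + 6)
Step 1: -3t^3 * (t^2 + 6t + 6) = -3t^5 - 18t^4 - 18t^3; subtract.
Step 2: 5t^2 * (t^2 + 6t + 6) = 5t^4 + 30t^3 + 30t^2; subtract.
Step 3: 2t * (t^2 + 6t + 6) = 2t^3 + 12t^2 + 12t; subtract.
Step 4: -5 * (t^2 + 6t + 6) = -5t^2 - 30t - 30; subtract.
Quotient: -3t^3 + 5t^2 + 2t - 5, Remainder: 3t


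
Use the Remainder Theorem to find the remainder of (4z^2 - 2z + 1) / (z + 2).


By the Remainder Theorem, the remainder equals p(-2):
  4*(-2)^2 = 16
  -2*(-2)^1 = 4
  constant: 1
Sum: 16 + 4 + 1 = 21


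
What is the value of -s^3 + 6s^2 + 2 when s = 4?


Using direct substitution:
  -1 * (4)^3 = -64
  6 * (4)^2 = 96
  0 * (4)^1 = 0
  constant: 2
Sum = -64 + 96 + 0 + 2 = 34


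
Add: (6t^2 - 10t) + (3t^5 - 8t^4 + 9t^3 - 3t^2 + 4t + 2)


Align terms by degree and add:
  6t^2 - 10t
+ 3t^5 - 8t^4 + 9t^3 - 3t^2 + 4t + 2
= 3t^5 - 8t^4 + 9t^3 + 3t^2 - 6t + 2


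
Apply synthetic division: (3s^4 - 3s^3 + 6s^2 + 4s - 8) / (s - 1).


Synthetic division with c = 1. Coefficients: 3, -3, 6, 4, -8
Bring down 3.
  3 * 1 = 3; 3 - 3 = 0
  0 * 1 = 0; 0 + 6 = 6
  6 * 1 = 6; 6 + 4 = 10
  10 * 1 = 10; 10 - 8 = 2
Quotient: 3s^3 + 6s + 10, Remainder: 2
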